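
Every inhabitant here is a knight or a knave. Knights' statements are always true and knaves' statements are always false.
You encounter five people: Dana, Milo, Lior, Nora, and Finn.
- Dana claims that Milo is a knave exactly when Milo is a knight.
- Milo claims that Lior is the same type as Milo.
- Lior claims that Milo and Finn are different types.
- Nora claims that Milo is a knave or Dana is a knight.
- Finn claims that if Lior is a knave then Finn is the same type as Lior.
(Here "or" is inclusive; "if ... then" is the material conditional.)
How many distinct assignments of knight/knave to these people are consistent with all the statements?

1

Consistent assignments:
  Dana=knave, Milo=knave, Lior=knight, Nora=knight, Finn=knight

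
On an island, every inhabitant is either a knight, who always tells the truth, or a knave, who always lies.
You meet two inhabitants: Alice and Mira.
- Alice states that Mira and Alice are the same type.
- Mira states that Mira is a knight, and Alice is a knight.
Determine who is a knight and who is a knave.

Alice is a knight; "Mira and Alice are the same type" is True, as required.
As a knight, Mira's statement "Mira is a knight, and Alice is a knight" should be True; it is.

Alice is a knight and Mira is a knight.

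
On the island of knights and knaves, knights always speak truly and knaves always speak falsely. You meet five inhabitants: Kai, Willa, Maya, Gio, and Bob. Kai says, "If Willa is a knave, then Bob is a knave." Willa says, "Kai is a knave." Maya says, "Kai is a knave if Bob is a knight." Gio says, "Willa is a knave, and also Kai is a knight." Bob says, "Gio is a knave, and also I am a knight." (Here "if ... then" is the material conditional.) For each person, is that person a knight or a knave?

Kai (knight): "if Willa is a knave, then Bob is a knave" — true. ✓
Willa is a knave, and the claim "Kai is a knave" is indeed false.
Maya (knight): "Kai is a knave if Bob is a knight" — true. ✓
As a knight, Gio's statement "Willa is a knave, and also Kai is a knight" should be true; it is.
As a knave, Bob's statement "Gio is a knave, and also I am a knight" should be false; it is.

Kai is a knight, Willa is a knave, Maya is a knight, Gio is a knight, and Bob is a knave.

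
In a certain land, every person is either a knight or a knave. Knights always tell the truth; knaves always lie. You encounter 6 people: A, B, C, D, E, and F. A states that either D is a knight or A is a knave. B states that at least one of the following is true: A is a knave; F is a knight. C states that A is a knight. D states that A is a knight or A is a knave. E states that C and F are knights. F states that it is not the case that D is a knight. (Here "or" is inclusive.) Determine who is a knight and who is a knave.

Knights: A, C, and D. Knaves: B, E, and F.

A is a knight; "either D is a knight or A is a knave" is true, as required.
B is a knave, so "at least one of the following is true: A is a knave; F is a knight" must be False — and it is.
As a knight, C's statement "A is a knight" should be true; it is.
As a knight, D's statement "A is a knight or A is a knave" should be true; it is.
E (knave): "C and F are knights" — False. ✓
Since F is a knave, "it is not the case that D is a knight" needs to be False, which holds.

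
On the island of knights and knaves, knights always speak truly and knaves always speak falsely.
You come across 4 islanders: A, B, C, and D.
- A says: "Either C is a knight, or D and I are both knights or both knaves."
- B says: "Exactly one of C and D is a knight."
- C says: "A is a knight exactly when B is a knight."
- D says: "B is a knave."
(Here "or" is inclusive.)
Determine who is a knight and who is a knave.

A is a knight, B is a knight, C is a knight, and D is a knave.

A is a knight, and the claim "either C is a knight, or D and I are both knights or both knaves" is indeed True.
B is a knight; "exactly one of C and D is a knight" is True, as required.
C is a knight; "A is a knight exactly when B is a knight" is True, as required.
D is a knave; "B is a knave" is False, as required.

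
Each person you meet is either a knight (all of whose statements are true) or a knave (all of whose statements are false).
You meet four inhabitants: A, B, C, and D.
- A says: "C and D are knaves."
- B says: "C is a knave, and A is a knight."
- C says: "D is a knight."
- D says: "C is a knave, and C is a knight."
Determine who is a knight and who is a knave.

A is a knight, B is a knight, C is a knave, and D is a knave.

Since A is a knight, "C and D are knaves" needs to be True, which holds.
As a knight, B's statement "C is a knave, and A is a knight" should be True; it is.
Since C is a knave, "D is a knight" needs to be false, which holds.
D (knave): "C is a knave, and C is a knight" — false. ✓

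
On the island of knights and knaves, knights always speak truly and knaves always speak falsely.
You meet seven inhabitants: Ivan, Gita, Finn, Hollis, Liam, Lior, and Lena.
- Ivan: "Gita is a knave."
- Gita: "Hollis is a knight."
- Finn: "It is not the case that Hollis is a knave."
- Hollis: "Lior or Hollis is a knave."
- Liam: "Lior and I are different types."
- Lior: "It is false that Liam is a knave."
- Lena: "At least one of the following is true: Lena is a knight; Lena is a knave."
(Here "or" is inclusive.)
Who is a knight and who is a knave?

Ivan is a knave, Gita is a knight, Finn is a knight, Hollis is a knight, Liam is a knave, Lior is a knave, and Lena is a knight.

Ivan is a knave; "Gita is a knave" is false, as required.
Gita (knight): "Hollis is a knight" — true. ✓
As a knight, Finn's statement "it is not the case that Hollis is a knave" should be true; it is.
Hollis is a knight; "Lior or Hollis is a knave" is true, as required.
Liam is a knave; "Lior and I are different types" is false, as required.
Since Lior is a knave, "it is false that Liam is a knave" needs to be false, which holds.
Lena is a knight, so "at least one of the following is true: Lena is a knight; Lena is a knave" must be true — and it is.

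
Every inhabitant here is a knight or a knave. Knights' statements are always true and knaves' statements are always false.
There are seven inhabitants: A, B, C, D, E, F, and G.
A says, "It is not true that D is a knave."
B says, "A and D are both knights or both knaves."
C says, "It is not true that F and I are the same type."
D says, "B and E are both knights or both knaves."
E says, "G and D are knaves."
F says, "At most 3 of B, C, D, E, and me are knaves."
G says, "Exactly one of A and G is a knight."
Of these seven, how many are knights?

2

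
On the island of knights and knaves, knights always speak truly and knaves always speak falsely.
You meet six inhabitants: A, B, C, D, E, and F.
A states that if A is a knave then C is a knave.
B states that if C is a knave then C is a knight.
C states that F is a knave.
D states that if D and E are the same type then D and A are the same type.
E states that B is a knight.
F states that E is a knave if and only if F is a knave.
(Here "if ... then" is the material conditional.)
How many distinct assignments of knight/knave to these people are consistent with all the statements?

Consistent assignments:
  A=knight, B=knight, C=knight, D=knight, E=knight, F=knave

1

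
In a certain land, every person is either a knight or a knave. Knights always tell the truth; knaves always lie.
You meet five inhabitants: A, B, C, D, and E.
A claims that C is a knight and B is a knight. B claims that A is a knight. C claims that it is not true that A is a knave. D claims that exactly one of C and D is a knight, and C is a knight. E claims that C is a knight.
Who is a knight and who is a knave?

Knights: none. Knaves: A, B, C, D, and E.

Suppose A is a knight. Then A's statement "C is a knight and B is a knight" would have to be true. Checking the 16 ways to assign the others, none is consistent with every speaker.
(For instance, with B=knave, C=knave, D=knave, E=knave, A's claim "C is a knight and B is a knight" comes out false where it would need to be true.)
So A must be a knave, making "C is a knight and B is a knight" false. Taking A=knave, B=knave, C=knave, D=knave, E=knave, each remaining statement checks out:
  B (knave): "A is a knight" — false. ✓
  C (knave): "it is not true that A is a knave" — false. ✓
  D (knave): "exactly one of C and D is a knight, and C is a knight" — false. ✓
  E (knave): "C is a knight" — false. ✓
This is the unique consistent assignment.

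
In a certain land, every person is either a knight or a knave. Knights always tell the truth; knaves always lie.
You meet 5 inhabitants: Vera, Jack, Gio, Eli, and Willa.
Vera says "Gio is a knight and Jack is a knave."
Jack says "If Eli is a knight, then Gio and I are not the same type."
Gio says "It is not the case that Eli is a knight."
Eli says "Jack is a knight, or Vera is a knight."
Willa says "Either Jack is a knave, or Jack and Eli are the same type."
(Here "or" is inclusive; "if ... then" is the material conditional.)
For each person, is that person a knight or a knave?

Vera is a knave, Jack is a knight, Gio is a knave, Eli is a knight, and Willa is a knight.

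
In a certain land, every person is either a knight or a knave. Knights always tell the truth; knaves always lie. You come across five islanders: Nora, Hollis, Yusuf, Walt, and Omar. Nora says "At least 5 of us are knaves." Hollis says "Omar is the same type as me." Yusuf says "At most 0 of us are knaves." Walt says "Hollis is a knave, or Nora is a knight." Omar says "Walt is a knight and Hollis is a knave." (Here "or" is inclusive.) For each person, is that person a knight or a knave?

Since Nora is a knave, "at least 5 of us are knaves" needs to be false, which holds.
Hollis is a knave; "Omar is the same type as me" is false, as required.
Yusuf is a knave, so "at most 0 of us are knaves" must be false — and it is.
Since Walt is a knight, "Hollis is a knave, or Nora is a knight" needs to be True, which holds.
Omar is a knight, and the claim "Walt is a knight and Hollis is a knave" is indeed True.

Nora is a knave, Hollis is a knave, Yusuf is a knave, Walt is a knight, and Omar is a knight.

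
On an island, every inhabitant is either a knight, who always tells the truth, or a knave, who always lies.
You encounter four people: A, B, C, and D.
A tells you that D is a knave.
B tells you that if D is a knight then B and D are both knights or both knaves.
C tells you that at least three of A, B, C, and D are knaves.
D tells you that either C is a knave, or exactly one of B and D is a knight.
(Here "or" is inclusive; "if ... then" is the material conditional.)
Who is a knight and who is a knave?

Since A is a knave, "D is a knave" needs to be False, which holds.
B is a knight; "if D is a knight then B and D are both knights or both knaves" is true, as required.
C is a knave, so "at least three of A, B, C, and D are knaves" must be False — and it is.
Since D is a knight, "either C is a knave, or exactly one of B and D is a knight" needs to be true, which holds.

Knights: B and D. Knaves: A and C.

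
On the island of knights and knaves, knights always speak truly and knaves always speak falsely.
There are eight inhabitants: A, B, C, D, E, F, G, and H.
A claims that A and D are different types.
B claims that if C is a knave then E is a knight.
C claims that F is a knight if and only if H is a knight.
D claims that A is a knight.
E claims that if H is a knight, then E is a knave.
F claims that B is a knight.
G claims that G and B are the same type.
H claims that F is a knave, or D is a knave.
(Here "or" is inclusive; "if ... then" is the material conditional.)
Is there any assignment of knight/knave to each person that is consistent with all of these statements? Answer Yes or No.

No

Checking all 256 assignments, each has at least one speaker whose statement's truth value contradicts their type.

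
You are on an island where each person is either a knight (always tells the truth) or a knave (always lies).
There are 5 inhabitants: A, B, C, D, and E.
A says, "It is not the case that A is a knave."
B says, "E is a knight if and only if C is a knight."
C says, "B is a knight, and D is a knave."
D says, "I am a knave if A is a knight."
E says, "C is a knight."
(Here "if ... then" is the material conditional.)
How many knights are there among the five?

The unique consistent assignment is A=knave, B=knight, C=knave, D=knight, E=knave.
That has 2 knights.

2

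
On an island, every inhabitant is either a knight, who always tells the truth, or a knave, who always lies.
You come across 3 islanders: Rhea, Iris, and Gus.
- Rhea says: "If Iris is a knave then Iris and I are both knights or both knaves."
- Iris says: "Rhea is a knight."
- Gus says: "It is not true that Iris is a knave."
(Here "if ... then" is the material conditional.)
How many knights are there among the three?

3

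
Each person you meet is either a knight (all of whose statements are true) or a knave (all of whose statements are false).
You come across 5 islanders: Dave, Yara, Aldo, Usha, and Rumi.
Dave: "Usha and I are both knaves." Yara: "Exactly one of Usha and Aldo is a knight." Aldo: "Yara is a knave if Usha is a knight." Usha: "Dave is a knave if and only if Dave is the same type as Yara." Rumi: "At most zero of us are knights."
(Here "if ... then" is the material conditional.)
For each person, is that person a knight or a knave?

Dave is a knave, Yara is a knave, Aldo is a knight, Usha is a knight, and Rumi is a knave.

Dave (knave): "Usha and I are both knaves" — False. ✓
Yara is a knave; "exactly one of Usha and Aldo is a knight" is False, as required.
Aldo is a knight, so "Yara is a knave if Usha is a knight" must be true — and it is.
Usha is a knight, and the claim "Dave is a knave if and only if Dave is the same type as Yara" is indeed true.
Rumi (knave): "at most zero of us are knights" — False. ✓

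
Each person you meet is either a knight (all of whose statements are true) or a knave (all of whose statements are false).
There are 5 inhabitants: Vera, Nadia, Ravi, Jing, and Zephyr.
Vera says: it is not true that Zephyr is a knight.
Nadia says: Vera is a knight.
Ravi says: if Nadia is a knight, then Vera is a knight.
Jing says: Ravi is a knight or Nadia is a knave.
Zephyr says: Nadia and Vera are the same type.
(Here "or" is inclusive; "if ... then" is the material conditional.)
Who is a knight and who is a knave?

As a knave, Vera's statement "it is not true that Zephyr is a knight" should be false; it is.
Nadia is a knave; "Vera is a knight" is false, as required.
Ravi is a knight, and the claim "if Nadia is a knight, then Vera is a knight" is indeed True.
Jing is a knight, and the claim "Ravi is a knight or Nadia is a knave" is indeed True.
Zephyr is a knight, so "Nadia and Vera are the same type" must be True — and it is.

Vera is a knave, Nadia is a knave, Ravi is a knight, Jing is a knight, and Zephyr is a knight.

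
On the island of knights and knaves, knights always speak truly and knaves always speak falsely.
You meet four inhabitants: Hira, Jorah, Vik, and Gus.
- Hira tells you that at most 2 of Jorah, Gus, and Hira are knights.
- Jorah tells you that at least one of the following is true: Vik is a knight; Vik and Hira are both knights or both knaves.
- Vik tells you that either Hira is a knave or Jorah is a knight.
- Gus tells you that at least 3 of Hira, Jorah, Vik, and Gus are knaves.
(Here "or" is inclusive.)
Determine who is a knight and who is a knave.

Hira is a knight, Jorah is a knight, Vik is a knight, and Gus is a knave.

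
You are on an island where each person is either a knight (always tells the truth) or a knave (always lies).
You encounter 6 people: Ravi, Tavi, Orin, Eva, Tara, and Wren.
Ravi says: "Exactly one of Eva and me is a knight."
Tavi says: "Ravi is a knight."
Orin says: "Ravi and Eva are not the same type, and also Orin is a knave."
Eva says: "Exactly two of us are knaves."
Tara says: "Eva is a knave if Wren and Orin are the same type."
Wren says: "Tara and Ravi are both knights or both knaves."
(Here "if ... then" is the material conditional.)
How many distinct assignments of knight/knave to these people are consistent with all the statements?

1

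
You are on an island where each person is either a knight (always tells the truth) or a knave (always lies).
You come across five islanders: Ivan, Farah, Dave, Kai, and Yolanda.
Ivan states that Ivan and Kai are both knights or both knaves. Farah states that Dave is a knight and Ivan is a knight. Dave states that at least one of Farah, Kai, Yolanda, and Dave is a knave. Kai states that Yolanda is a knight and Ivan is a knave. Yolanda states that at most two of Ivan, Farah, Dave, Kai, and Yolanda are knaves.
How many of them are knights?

3

The unique consistent assignment is Ivan=knave, Farah=knave, Dave=knight, Kai=knight, Yolanda=knight.
That has 3 knights.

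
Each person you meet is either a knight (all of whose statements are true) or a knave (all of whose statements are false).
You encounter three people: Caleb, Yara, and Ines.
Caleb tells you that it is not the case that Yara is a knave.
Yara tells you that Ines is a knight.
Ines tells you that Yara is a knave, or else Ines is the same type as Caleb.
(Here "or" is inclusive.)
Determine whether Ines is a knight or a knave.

Ines is a knight.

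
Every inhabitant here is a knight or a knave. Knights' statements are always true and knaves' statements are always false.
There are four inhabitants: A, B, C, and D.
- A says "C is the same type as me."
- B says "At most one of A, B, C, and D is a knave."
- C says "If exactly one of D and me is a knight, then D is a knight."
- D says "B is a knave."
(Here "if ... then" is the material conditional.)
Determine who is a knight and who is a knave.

A is a knave, B is a knave, C is a knight, and D is a knight.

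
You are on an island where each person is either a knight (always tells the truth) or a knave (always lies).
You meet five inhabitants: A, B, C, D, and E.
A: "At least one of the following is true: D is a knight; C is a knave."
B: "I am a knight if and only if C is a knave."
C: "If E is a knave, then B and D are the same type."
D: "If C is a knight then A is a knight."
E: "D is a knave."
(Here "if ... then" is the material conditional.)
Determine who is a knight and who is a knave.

A is a knight, B is a knave, C is a knave, D is a knight, and E is a knave.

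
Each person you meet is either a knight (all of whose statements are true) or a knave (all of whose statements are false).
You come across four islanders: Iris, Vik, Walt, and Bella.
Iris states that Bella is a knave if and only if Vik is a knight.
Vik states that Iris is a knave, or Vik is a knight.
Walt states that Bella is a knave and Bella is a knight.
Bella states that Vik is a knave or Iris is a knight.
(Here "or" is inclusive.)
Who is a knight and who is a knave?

Suppose Iris is a knave. Then Iris's statement "Bella is a knave if and only if Vik is a knight" would have to be false. Checking the 8 ways to assign the others, none is consistent with every speaker.
(For instance, with Vik=knave, Walt=knave, Bella=knight, Iris's claim "Bella is a knave if and only if Vik is a knight" comes out true where it would need to be false.)
So Iris must be a knight, making "Bella is a knave if and only if Vik is a knight" true. Taking Iris=knight, Vik=knave, Walt=knave, Bella=knight, each remaining statement checks out:
  Vik (knave): "Iris is a knave, or Vik is a knight" — false. ✓
  Walt (knave): "Bella is a knave and Bella is a knight" — false. ✓
  Bella (knight): "Vik is a knave or Iris is a knight" — true. ✓
This is the unique consistent assignment.

Iris is a knight, Vik is a knave, Walt is a knave, and Bella is a knight.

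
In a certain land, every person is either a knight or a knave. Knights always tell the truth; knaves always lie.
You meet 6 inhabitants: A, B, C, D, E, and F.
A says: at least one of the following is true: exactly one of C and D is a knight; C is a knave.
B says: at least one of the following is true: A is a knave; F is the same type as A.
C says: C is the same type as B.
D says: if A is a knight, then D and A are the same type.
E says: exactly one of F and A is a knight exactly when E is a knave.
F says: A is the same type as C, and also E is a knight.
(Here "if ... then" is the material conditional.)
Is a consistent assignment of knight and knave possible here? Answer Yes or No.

One consistent assignment: A=knight, B=knight, C=knight, D=knave, E=knight, F=knight.

Yes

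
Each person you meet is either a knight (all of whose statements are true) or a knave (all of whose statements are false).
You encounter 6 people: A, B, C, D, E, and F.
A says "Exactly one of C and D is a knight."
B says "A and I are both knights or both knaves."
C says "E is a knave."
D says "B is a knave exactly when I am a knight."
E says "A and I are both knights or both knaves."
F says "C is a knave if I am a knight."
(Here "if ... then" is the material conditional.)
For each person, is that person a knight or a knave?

A is a knight, B is a knave, C is a knave, D is a knight, E is a knight, and F is a knight.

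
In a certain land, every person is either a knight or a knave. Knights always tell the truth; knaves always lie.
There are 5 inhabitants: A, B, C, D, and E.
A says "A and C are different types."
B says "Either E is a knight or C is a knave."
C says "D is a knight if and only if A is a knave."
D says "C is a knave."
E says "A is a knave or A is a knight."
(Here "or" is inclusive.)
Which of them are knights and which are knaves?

Knights: A, B, D, and E. Knaves: C.

Since A is a knight, "A and C are different types" needs to be True, which holds.
Since B is a knight, "either E is a knight or C is a knave" needs to be True, which holds.
As a knave, C's statement "D is a knight if and only if A is a knave" should be False; it is.
D is a knight, so "C is a knave" must be True — and it is.
Since E is a knight, "A is a knave or A is a knight" needs to be True, which holds.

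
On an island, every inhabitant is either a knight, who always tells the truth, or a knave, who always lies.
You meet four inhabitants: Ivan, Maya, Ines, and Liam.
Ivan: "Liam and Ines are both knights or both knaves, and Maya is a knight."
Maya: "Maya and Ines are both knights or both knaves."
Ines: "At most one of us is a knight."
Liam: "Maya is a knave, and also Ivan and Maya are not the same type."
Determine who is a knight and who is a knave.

As a knave, Ivan's statement "Liam and Ines are both knights or both knaves, and Maya is a knight" should be False; it is.
Maya is a knave, so "Maya and Ines are both knights or both knaves" must be False — and it is.
Ines is a knight; "at most one of us is a knight" is true, as required.
As a knave, Liam's statement "Maya is a knave, and also Ivan and Maya are not the same type" should be False; it is.

Ivan is a knave, Maya is a knave, Ines is a knight, and Liam is a knave.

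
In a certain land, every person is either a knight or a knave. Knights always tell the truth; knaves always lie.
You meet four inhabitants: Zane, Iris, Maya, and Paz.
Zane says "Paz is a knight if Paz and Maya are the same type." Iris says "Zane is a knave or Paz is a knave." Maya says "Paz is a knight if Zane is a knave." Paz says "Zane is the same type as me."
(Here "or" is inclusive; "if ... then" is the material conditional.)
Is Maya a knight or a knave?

Consistent assignments: {Zane=knight, Iris=knight, Maya=knight, Paz=knave}; {Zane=knight, Iris=knave, Maya=knight, Paz=knight}
In every consistent assignment, Maya is a knight.

Maya is a knight.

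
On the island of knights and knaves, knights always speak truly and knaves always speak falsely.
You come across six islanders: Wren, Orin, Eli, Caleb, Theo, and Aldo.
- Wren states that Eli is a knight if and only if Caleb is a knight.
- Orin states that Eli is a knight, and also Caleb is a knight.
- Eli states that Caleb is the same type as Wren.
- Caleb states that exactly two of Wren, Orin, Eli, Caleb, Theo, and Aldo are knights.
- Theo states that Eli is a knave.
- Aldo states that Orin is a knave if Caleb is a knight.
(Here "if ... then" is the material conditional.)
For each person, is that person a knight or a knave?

Knights: Wren, Theo, and Aldo. Knaves: Orin, Eli, and Caleb.

As a knight, Wren's statement "Eli is a knight if and only if Caleb is a knight" should be true; it is.
Orin is a knave, so "Eli is a knight, and also Caleb is a knight" must be false — and it is.
Eli is a knave; "Caleb is the same type as Wren" is false, as required.
Caleb (knave): "exactly two of Wren, Orin, Eli, Caleb, Theo, and Aldo are knights" — false. ✓
Theo is a knight, and the claim "Eli is a knave" is indeed true.
Aldo is a knight, so "Orin is a knave if Caleb is a knight" must be true — and it is.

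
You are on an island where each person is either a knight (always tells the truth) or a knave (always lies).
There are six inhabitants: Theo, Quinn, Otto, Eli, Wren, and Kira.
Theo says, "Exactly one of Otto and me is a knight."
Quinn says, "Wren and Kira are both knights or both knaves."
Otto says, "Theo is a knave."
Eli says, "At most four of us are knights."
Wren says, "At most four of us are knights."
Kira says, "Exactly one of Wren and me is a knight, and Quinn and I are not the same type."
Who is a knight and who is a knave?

Knights: Theo, Eli, and Wren. Knaves: Quinn, Otto, and Kira.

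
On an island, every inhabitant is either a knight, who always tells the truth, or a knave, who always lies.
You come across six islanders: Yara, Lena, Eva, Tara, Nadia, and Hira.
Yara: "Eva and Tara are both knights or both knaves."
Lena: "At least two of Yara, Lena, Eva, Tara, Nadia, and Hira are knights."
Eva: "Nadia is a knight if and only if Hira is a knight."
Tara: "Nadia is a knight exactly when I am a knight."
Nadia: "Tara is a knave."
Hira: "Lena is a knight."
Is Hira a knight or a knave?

Hira is a knight.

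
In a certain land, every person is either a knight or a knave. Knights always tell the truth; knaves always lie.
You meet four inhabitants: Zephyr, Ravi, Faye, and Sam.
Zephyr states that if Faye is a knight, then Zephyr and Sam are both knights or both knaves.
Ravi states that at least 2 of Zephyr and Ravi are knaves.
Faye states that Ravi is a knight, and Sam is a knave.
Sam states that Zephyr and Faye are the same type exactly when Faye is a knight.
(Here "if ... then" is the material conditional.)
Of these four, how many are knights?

2

The unique consistent assignment is Zephyr=knight, Ravi=knave, Faye=knave, Sam=knight.
That has 2 knights.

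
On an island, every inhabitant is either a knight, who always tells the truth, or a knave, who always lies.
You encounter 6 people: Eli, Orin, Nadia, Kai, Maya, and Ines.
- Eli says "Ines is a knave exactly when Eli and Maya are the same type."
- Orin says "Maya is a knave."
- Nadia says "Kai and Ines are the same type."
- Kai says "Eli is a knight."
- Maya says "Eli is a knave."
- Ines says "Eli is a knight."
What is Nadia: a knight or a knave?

Nadia is a knight.

Consistent assignments: {Eli=knight, Orin=knight, Nadia=knight, Kai=knight, Maya=knave, Ines=knight}; {Eli=knave, Orin=knave, Nadia=knight, Kai=knave, Maya=knight, Ines=knave}
In every consistent assignment, Nadia is a knight.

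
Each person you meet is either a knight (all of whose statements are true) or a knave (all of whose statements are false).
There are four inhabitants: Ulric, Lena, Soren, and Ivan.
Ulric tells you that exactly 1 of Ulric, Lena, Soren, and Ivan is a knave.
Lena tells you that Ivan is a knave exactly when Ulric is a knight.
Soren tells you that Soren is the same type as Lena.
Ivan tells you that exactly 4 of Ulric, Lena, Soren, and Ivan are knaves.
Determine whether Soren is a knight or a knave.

Soren is a knight.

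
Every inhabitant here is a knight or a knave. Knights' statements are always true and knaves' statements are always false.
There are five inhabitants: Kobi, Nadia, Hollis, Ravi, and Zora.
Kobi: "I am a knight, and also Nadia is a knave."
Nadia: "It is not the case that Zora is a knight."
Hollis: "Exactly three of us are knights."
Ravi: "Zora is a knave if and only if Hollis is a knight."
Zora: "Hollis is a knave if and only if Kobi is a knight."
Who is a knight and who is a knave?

Kobi is a knave, and the claim "I am a knight, and also Nadia is a knave" is indeed False.
Nadia (knight): "it is not the case that Zora is a knight" — true. ✓
Hollis (knave): "exactly three of us are knights" — False. ✓
Ravi (knave): "Zora is a knave if and only if Hollis is a knight" — False. ✓
Zora is a knave, and the claim "Hollis is a knave if and only if Kobi is a knight" is indeed False.

Kobi is a knave, Nadia is a knight, Hollis is a knave, Ravi is a knave, and Zora is a knave.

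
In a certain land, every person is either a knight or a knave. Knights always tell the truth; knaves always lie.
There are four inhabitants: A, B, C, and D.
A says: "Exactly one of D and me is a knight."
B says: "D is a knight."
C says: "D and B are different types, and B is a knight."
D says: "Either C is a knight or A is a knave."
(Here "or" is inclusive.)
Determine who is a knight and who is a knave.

A is a knight, B is a knave, C is a knave, and D is a knave.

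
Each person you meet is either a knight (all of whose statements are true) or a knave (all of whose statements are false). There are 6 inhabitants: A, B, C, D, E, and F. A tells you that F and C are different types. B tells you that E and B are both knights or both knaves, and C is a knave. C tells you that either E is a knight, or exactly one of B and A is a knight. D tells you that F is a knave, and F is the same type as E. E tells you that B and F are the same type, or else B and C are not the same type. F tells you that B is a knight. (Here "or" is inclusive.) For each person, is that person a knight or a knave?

A is a knight, B is a knave, C is a knight, D is a knave, E is a knight, and F is a knave.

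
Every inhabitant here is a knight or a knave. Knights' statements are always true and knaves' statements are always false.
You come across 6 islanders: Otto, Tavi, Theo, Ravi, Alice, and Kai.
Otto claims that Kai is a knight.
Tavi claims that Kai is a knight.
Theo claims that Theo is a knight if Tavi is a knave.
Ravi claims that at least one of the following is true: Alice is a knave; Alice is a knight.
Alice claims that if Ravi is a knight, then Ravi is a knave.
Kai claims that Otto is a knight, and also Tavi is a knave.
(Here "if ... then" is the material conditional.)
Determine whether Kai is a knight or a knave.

Kai is a knave.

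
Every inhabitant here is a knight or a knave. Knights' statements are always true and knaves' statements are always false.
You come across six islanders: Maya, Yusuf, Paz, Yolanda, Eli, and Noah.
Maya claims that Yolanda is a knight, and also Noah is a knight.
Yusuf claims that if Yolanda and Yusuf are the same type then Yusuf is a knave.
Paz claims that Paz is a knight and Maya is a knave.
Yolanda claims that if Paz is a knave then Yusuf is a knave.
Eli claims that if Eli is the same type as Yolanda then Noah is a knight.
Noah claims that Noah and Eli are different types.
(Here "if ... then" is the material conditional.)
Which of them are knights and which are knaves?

Since Maya is a knave, "Yolanda is a knight, and also Noah is a knight" needs to be false, which holds.
Yusuf (knight): "if Yolanda and Yusuf are the same type then Yusuf is a knave" — true. ✓
Paz is a knave, and the claim "Paz is a knight and Maya is a knave" is indeed false.
Yolanda is a knave, so "if Paz is a knave then Yusuf is a knave" must be false — and it is.
Eli is a knave, so "if Eli is the same type as Yolanda then Noah is a knight" must be false — and it is.
Noah (knave): "Noah and Eli are different types" — false. ✓

Maya is a knave, Yusuf is a knight, Paz is a knave, Yolanda is a knave, Eli is a knave, and Noah is a knave.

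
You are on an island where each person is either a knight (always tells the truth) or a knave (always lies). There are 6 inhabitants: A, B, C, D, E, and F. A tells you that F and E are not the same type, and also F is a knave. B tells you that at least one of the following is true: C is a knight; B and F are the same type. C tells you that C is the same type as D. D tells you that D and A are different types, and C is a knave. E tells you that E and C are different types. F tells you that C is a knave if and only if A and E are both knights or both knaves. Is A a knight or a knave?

Consistent assignments: {A=knave, B=knight, C=knave, D=knight, E=knave, F=knight}; {A=knave, B=knave, C=knave, D=knight, E=knave, F=knight}
In every consistent assignment, A is a knave.

A is a knave.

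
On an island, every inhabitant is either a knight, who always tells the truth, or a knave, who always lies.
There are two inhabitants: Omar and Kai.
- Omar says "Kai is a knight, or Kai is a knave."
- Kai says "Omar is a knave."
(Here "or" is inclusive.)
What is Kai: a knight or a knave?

Consistent assignments: {Omar=knight, Kai=knave}
In every consistent assignment, Kai is a knave.

Kai is a knave.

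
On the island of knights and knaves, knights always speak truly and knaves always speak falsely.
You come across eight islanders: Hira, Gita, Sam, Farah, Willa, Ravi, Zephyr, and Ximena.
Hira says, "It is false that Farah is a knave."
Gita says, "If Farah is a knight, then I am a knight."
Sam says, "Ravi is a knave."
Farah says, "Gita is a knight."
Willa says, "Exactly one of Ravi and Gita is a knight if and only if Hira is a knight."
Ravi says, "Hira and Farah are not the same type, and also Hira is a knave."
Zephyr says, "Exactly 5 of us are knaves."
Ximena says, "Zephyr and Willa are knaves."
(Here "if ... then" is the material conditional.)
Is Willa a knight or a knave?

Willa is a knight.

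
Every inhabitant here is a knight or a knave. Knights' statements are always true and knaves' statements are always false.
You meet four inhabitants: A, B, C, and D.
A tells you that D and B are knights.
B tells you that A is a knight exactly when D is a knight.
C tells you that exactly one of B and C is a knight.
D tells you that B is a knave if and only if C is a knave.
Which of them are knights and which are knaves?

A is a knave, B is a knave, C is a knave, and D is a knight.

As a knave, A's statement "D and B are knights" should be False; it is.
B (knave): "A is a knight exactly when D is a knight" — False. ✓
C is a knave, and the claim "exactly one of B and C is a knight" is indeed False.
Since D is a knight, "B is a knave if and only if C is a knave" needs to be True, which holds.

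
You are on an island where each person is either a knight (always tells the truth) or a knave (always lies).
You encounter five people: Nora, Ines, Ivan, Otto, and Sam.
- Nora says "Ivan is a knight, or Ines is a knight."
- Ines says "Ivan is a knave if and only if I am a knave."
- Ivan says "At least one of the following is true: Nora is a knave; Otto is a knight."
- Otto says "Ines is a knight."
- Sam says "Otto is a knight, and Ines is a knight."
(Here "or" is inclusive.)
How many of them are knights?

The unique consistent assignment is Nora=knight, Ines=knight, Ivan=knight, Otto=knight, Sam=knight.
That has 5 knights.

5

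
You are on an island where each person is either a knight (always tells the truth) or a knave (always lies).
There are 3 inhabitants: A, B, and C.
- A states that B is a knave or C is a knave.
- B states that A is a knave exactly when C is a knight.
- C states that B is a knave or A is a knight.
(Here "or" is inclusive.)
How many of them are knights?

2

The unique consistent assignment is A=knight, B=knave, C=knight.
That has 2 knights.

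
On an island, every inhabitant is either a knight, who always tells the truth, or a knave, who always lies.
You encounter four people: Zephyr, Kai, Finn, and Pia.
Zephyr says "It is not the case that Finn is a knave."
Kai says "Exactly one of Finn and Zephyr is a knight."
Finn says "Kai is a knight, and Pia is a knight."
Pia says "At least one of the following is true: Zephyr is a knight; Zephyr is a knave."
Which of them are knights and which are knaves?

Zephyr is a knave, Kai is a knave, Finn is a knave, and Pia is a knight.

Since Zephyr is a knave, "it is not the case that Finn is a knave" needs to be False, which holds.
Kai (knave): "exactly one of Finn and Zephyr is a knight" — False. ✓
Finn (knave): "Kai is a knight, and Pia is a knight" — False. ✓
Since Pia is a knight, "at least one of the following is true: Zephyr is a knight; Zephyr is a knave" needs to be true, which holds.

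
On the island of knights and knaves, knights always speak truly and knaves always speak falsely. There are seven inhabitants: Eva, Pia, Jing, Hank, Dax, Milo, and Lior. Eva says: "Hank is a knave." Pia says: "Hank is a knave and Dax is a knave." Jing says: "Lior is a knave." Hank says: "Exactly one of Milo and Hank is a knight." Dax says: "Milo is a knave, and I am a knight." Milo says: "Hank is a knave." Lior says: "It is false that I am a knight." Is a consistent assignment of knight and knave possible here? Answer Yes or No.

Checking all 128 assignments, each has at least one speaker whose statement's truth value contradicts their type.

No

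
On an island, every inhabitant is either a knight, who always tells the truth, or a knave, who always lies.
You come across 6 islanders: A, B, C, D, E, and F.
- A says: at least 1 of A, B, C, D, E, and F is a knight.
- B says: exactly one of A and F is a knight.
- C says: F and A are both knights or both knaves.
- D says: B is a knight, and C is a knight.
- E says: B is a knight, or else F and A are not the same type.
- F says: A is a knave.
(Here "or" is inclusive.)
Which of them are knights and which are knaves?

Knights: A, B, and E. Knaves: C, D, and F.

A is a knight, so "at least 1 of A, B, C, D, E, and F is a knight" must be True — and it is.
B is a knight, so "exactly one of A and F is a knight" must be True — and it is.
C is a knave; "F and A are both knights or both knaves" is False, as required.
D is a knave, and the claim "B is a knight, and C is a knight" is indeed False.
E (knight): "B is a knight, or else F and A are not the same type" — True. ✓
F is a knave, and the claim "A is a knave" is indeed False.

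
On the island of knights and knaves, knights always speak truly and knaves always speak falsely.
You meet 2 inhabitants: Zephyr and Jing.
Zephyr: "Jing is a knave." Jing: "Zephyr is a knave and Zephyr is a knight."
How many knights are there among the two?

1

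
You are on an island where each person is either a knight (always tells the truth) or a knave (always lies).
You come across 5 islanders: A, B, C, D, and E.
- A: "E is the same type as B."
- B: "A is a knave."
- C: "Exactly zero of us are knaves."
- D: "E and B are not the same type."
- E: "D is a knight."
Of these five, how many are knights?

The unique consistent assignment is A=knight, B=knave, C=knave, D=knave, E=knave.
That has 1 knight.

1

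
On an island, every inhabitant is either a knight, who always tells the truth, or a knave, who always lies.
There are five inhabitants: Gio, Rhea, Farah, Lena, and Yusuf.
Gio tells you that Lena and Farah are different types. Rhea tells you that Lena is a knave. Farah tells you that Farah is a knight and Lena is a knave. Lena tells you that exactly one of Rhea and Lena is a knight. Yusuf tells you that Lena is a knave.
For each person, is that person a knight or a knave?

Gio is a knight, Rhea is a knave, Farah is a knave, Lena is a knight, and Yusuf is a knave.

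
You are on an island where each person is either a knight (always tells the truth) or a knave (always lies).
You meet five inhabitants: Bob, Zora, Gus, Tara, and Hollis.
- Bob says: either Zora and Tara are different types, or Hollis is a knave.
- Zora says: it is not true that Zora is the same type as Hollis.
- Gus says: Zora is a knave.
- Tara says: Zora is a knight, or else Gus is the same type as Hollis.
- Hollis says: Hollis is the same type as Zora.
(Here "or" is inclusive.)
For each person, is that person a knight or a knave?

As a knight, Bob's statement "either Zora and Tara are different types, or Hollis is a knave" should be True; it is.
Zora (knight): "it is not true that Zora is the same type as Hollis" — True. ✓
Gus is a knave, so "Zora is a knave" must be False — and it is.
Since Tara is a knight, "Zora is a knight, or else Gus is the same type as Hollis" needs to be True, which holds.
Hollis is a knave, and the claim "Hollis is the same type as Zora" is indeed False.

Knights: Bob, Zora, and Tara. Knaves: Gus and Hollis.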